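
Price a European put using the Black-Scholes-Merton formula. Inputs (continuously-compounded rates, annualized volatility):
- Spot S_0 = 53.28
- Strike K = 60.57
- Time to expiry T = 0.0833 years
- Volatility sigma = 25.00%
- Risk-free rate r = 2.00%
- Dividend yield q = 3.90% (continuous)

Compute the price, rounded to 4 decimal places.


d1 = (ln(S/K) + (r - q + 0.5*sigma^2) * T) / (sigma * sqrt(T)) = -1.76314072
d2 = d1 - sigma * sqrt(T) = -1.83529507
exp(-rT) = 0.99833539; exp(-qT) = 0.99675657
P = K * exp(-rT) * N(-d2) - S_0 * exp(-qT) * N(-d1)
N(-d1) = 0.96106162; N(-d2) = 0.96676901
P = 60.5700 * 0.99833539 * 0.96676901 - 53.2800 * 0.99675657 * 0.96106162 = 7.4204

Answer: Price = 7.4204


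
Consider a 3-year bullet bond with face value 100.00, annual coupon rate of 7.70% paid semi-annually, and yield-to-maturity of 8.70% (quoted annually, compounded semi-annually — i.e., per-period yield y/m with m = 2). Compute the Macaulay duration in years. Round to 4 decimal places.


Coupon per period c = face * coupon_rate / m = 3.850000
Periods per year m = 2; per-period yield y/m = 0.043500
Number of cashflows N = 6
Cashflows (t years, CF_t, discount factor 1/(1+y/m)^(m*t), PV):
  t = 0.5000: CF_t = 3.850000, DF = 0.958313, PV = 3.689506
  t = 1.0000: CF_t = 3.850000, DF = 0.918365, PV = 3.535703
  t = 1.5000: CF_t = 3.850000, DF = 0.880081, PV = 3.388312
  t = 2.0000: CF_t = 3.850000, DF = 0.843393, PV = 3.247065
  t = 2.5000: CF_t = 3.850000, DF = 0.808235, PV = 3.111705
  t = 3.0000: CF_t = 103.850000, DF = 0.774543, PV = 80.436244
Price P = sum_t PV_t = 97.408535
Macaulay numerator sum_t t * PV_t:
  t * PV_t at t = 0.5000: 1.844753
  t * PV_t at t = 1.0000: 3.535703
  t * PV_t at t = 1.5000: 5.082468
  t * PV_t at t = 2.0000: 6.494129
  t * PV_t at t = 2.5000: 7.779263
  t * PV_t at t = 3.0000: 241.308731
Macaulay duration D = (sum_t t * PV_t) / P = 266.045047 / 97.408535 = 2.731229

Answer: Macaulay duration = 2.7312 years


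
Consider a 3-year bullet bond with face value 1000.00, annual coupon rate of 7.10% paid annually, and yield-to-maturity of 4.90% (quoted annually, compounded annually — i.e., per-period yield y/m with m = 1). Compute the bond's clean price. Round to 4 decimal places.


Coupon per period c = face * coupon_rate / m = 71.000000
Periods per year m = 1; per-period yield y/m = 0.049000
Number of cashflows N = 3
Cashflows (t years, CF_t, discount factor 1/(1+y/m)^(m*t), PV):
  t = 1.0000: CF_t = 71.000000, DF = 0.953289, PV = 67.683508
  t = 2.0000: CF_t = 71.000000, DF = 0.908760, PV = 64.521933
  t = 3.0000: CF_t = 1071.000000, DF = 0.866310, PV = 927.818454
Price P = sum_t PV_t = 1060.023895

Answer: Price = 1060.0239


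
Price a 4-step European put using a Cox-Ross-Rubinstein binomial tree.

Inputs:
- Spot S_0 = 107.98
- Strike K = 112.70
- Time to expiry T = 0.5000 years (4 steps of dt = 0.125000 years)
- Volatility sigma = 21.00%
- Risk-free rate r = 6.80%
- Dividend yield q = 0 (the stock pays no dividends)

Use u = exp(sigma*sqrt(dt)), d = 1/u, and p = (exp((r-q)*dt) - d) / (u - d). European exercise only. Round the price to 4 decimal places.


Answer: Price = V(0,0) = 7.1170

Derivation:
dt = T/N = 0.125000
u = exp(sigma*sqrt(dt)) = 1.077072; d = 1/u = 0.928443
p = (exp((r-q)*dt) - d) / (u - d) = 0.538880
Discount per step: exp(-r*dt) = 0.991536
Stock lattice S(k, i) with i counting down-moves:
  k=0: S(0,0) = 107.9800
  k=1: S(1,0) = 116.3022; S(1,1) = 100.2533
  k=2: S(2,0) = 125.2659; S(2,1) = 107.9800; S(2,2) = 93.0795
  k=3: S(3,0) = 134.9204; S(3,1) = 116.3022; S(3,2) = 100.2533; S(3,3) = 86.4190
  k=4: S(4,0) = 145.3189; S(4,1) = 125.2659; S(4,2) = 107.9800; S(4,3) = 93.0795; S(4,4) = 80.2351
Terminal payoffs V(N, i) = max(K - S_T, 0):
  V(4,0) = 0.000000; V(4,1) = 0.000000; V(4,2) = 4.720000; V(4,3) = 19.620534; V(4,4) = 32.464892
Backward induction: V(k, i) = exp(-r*dt) * [p * V(k+1, i) + (1-p) * V(k+1, i+1)].
  V(3,0) = exp(-r*dt) * [p*0.000000 + (1-p)*0.000000] = 0.000000
  V(3,1) = exp(-r*dt) * [p*0.000000 + (1-p)*4.720000] = 2.158064
  V(3,2) = exp(-r*dt) * [p*4.720000 + (1-p)*19.620534] = 11.492827
  V(3,3) = exp(-r*dt) * [p*19.620534 + (1-p)*32.464892] = 25.327124
  V(2,0) = exp(-r*dt) * [p*0.000000 + (1-p)*2.158064] = 0.986703
  V(2,1) = exp(-r*dt) * [p*2.158064 + (1-p)*11.492827] = 6.407810
  V(2,2) = exp(-r*dt) * [p*11.492827 + (1-p)*25.327124] = 17.720827
  V(1,0) = exp(-r*dt) * [p*0.986703 + (1-p)*6.407810] = 3.456974
  V(1,1) = exp(-r*dt) * [p*6.407810 + (1-p)*17.720827] = 11.526078
  V(0,0) = exp(-r*dt) * [p*3.456974 + (1-p)*11.526078] = 7.117045


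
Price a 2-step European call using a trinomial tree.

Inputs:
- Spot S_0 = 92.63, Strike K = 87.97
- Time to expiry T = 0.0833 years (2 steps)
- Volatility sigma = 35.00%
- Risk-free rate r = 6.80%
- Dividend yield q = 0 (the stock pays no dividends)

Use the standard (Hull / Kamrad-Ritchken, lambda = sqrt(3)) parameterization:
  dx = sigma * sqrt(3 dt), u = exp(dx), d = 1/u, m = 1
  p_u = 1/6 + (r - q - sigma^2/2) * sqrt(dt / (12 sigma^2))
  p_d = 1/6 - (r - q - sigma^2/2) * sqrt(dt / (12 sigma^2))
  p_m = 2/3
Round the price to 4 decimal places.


Answer: Price = V(0,0) = 6.9261

Derivation:
dt = T/N = 0.041650; dx = sigma*sqrt(3*dt) = 0.123719
u = exp(dx) = 1.131698; d = 1/u = 0.883628
p_u = 0.167803, p_m = 0.666667, p_d = 0.165530
Discount per step: exp(-r*dt) = 0.997172
Stock lattice S(k, j) with j the centered position index:
  k=0: S(0,+0) = 92.6300
  k=1: S(1,-1) = 81.8505; S(1,+0) = 92.6300; S(1,+1) = 104.8292
  k=2: S(2,-2) = 72.3254; S(2,-1) = 81.8505; S(2,+0) = 92.6300; S(2,+1) = 104.8292; S(2,+2) = 118.6349
Terminal payoffs V(N, j) = max(S_T - K, 0):
  V(2,-2) = 0.000000; V(2,-1) = 0.000000; V(2,+0) = 4.660000; V(2,+1) = 16.859162; V(2,+2) = 30.664927
Backward induction: V(k, j) = exp(-r*dt) * [p_u * V(k+1, j+1) + p_m * V(k+1, j) + p_d * V(k+1, j-1)]
  V(1,-1) = exp(-r*dt) * [p_u*4.660000 + p_m*0.000000 + p_d*0.000000] = 0.779750
  V(1,+0) = exp(-r*dt) * [p_u*16.859162 + p_m*4.660000 + p_d*0.000000] = 5.918895
  V(1,+1) = exp(-r*dt) * [p_u*30.664927 + p_m*16.859162 + p_d*4.660000] = 17.107954
  V(0,+0) = exp(-r*dt) * [p_u*17.107954 + p_m*5.918895 + p_d*0.779750] = 6.926122


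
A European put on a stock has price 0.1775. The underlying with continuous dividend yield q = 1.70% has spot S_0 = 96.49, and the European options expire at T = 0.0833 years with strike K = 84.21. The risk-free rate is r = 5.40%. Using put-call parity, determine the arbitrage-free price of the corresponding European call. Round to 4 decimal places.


Answer: Call price = 12.6989

Derivation:
Put-call parity: C - P = S_0 * exp(-qT) - K * exp(-rT).
S_0 * exp(-qT) = 96.4900 * 0.99858490 = 96.35345721
K * exp(-rT) = 84.2100 * 0.99551190 = 83.83205725
C = P + S*exp(-qT) - K*exp(-rT)
C = 0.1775 + 96.35345721 - 83.83205725 = 12.6989


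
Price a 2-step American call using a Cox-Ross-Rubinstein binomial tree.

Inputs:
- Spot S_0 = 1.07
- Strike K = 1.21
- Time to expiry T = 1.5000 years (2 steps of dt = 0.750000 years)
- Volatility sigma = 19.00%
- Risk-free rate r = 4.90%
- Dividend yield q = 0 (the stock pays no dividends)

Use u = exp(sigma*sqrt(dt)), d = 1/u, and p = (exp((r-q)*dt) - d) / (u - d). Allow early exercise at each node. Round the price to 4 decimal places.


dt = T/N = 0.750000
u = exp(sigma*sqrt(dt)) = 1.178856; d = 1/u = 0.848280
p = (exp((r-q)*dt) - d) / (u - d) = 0.572194
Discount per step: exp(-r*dt) = 0.963917
Stock lattice S(k, i) with i counting down-moves:
  k=0: S(0,0) = 1.0700
  k=1: S(1,0) = 1.2614; S(1,1) = 0.9077
  k=2: S(2,0) = 1.4870; S(2,1) = 1.0700; S(2,2) = 0.7699
Terminal payoffs V(N, i) = max(S_T - K, 0):
  V(2,0) = 0.276982; V(2,1) = 0.000000; V(2,2) = 0.000000
Backward induction: V(k, i) = exp(-r*dt) * [p * V(k+1, i) + (1-p) * V(k+1, i+1)]; then take max(V_cont, immediate exercise) for American.
  V(1,0) = exp(-r*dt) * [p*0.276982 + (1-p)*0.000000] = 0.152768; exercise = 0.051376; V(1,0) = max -> 0.152768
  V(1,1) = exp(-r*dt) * [p*0.000000 + (1-p)*0.000000] = 0.000000; exercise = 0.000000; V(1,1) = max -> 0.000000
  V(0,0) = exp(-r*dt) * [p*0.152768 + (1-p)*0.000000] = 0.084259; exercise = 0.000000; V(0,0) = max -> 0.084259

Answer: Price = V(0,0) = 0.0843


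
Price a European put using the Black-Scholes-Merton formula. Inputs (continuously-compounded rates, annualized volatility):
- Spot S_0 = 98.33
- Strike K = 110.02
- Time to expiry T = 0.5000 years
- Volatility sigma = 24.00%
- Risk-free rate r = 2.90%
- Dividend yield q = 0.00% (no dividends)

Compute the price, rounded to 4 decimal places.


Answer: Price = 13.1707

Derivation:
d1 = (ln(S/K) + (r - q + 0.5*sigma^2) * T) / (sigma * sqrt(T)) = -0.49163366
d2 = d1 - sigma * sqrt(T) = -0.66133929
exp(-rT) = 0.98560462; exp(-qT) = 1.00000000
P = K * exp(-rT) * N(-d2) - S_0 * exp(-qT) * N(-d1)
N(-d1) = 0.68851083; N(-d2) = 0.74580262
P = 110.0200 * 0.98560462 * 0.74580262 - 98.3300 * 1.00000000 * 0.68851083 = 13.1707


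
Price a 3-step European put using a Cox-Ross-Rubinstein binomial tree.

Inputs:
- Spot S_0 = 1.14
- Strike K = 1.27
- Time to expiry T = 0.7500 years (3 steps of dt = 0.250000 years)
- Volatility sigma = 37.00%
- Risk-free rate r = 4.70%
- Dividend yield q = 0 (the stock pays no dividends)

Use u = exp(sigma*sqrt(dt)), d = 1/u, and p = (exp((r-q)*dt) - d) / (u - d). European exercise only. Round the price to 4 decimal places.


dt = T/N = 0.250000
u = exp(sigma*sqrt(dt)) = 1.203218; d = 1/u = 0.831104
p = (exp((r-q)*dt) - d) / (u - d) = 0.485644
Discount per step: exp(-r*dt) = 0.988319
Stock lattice S(k, i) with i counting down-moves:
  k=0: S(0,0) = 1.1400
  k=1: S(1,0) = 1.3717; S(1,1) = 0.9475
  k=2: S(2,0) = 1.6504; S(2,1) = 1.1400; S(2,2) = 0.7874
  k=3: S(3,0) = 1.9858; S(3,1) = 1.3717; S(3,2) = 0.9475; S(3,3) = 0.6544
Terminal payoffs V(N, i) = max(K - S_T, 0):
  V(3,0) = 0.000000; V(3,1) = 0.000000; V(3,2) = 0.322541; V(3,3) = 0.615558
Backward induction: V(k, i) = exp(-r*dt) * [p * V(k+1, i) + (1-p) * V(k+1, i+1)].
  V(2,0) = exp(-r*dt) * [p*0.000000 + (1-p)*0.000000] = 0.000000
  V(2,1) = exp(-r*dt) * [p*0.000000 + (1-p)*0.322541] = 0.163963
  V(2,2) = exp(-r*dt) * [p*0.322541 + (1-p)*0.615558] = 0.467728
  V(1,0) = exp(-r*dt) * [p*0.000000 + (1-p)*0.163963] = 0.083350
  V(1,1) = exp(-r*dt) * [p*0.163963 + (1-p)*0.467728] = 0.316466
  V(0,0) = exp(-r*dt) * [p*0.083350 + (1-p)*0.316466] = 0.200880

Answer: Price = V(0,0) = 0.2009


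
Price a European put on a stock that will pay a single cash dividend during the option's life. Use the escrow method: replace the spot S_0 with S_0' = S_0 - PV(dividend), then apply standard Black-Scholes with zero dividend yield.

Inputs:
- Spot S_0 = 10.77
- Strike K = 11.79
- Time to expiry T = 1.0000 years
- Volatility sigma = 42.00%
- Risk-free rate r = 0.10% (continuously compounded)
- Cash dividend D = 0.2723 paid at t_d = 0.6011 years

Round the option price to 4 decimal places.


PV(D) = D * exp(-r * t_d) = 0.2723 * 0.99939908 = 0.27213637
S_0' = S_0 - PV(D) = 10.7700 - 0.27213637 = 10.49786363
d1 = (ln(S_0'/K) + (r + sigma^2/2)*T) / (sigma*sqrt(T)) = -0.06399986
d2 = d1 - sigma*sqrt(T) = -0.48399986
exp(-rT) = 0.99900050
N(-d1) = 0.52551483; N(-d2) = 0.68580702
P = K * exp(-rT) * N(-d2) - S_0' * N(-d1) = 11.7900 * 0.99900050 * 0.68580702 - 10.49786363 * 0.52551483 = 2.5608

Answer: Price = 2.5608


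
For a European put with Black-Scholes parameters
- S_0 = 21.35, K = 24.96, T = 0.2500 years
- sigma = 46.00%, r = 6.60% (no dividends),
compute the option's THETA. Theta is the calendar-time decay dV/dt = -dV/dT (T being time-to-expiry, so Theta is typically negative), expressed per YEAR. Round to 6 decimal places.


Answer: Theta = -2.230930

Derivation:
d1 = -0.4924904514; d2 = -0.7224904514
phi(d1) = 0.3533797732; exp(-qT) = 1.0000000000; exp(-rT) = 0.9836353794
Theta = -S*exp(-qT)*phi(d1)*sigma/(2*sqrt(T)) + r*K*exp(-rT)*N(-d2) - q*S*exp(-qT)*N(-d1)
N(-d1) = 0.6888136648; N(-d2) = 0.7650035031; sqrt(T) = 0.5000000000
Term 1 = -21.3500 * 1.0000000000 * 0.3533797732 * 0.4600 / (2 * 0.5000000000) = -3.4705427526
Term 2 = 0.0660 * 24.9600 * 0.9836353794 * 0.7650035031 = 1.2396128841
Term 3 = 0 (no dividend yield, q = 0)
Theta = -3.4705427526 + (1.2396128841) + (0.0000000000) = -2.230930


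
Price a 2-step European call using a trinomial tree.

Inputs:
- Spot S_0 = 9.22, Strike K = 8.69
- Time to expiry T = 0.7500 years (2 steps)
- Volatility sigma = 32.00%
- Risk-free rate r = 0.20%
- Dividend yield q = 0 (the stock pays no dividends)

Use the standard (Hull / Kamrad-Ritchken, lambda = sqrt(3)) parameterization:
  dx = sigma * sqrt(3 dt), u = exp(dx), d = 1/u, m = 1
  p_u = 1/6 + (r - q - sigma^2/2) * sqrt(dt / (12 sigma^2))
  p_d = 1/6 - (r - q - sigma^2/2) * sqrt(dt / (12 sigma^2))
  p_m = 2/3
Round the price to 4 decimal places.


dt = T/N = 0.375000; dx = sigma*sqrt(3*dt) = 0.339411
u = exp(dx) = 1.404121; d = 1/u = 0.712189
p_u = 0.139487, p_m = 0.666667, p_d = 0.193846
Discount per step: exp(-r*dt) = 0.999250
Stock lattice S(k, j) with j the centered position index:
  k=0: S(0,+0) = 9.2200
  k=1: S(1,-1) = 6.5664; S(1,+0) = 9.2200; S(1,+1) = 12.9460
  k=2: S(2,-2) = 4.6765; S(2,-1) = 6.5664; S(2,+0) = 9.2200; S(2,+1) = 12.9460; S(2,+2) = 18.1777
Terminal payoffs V(N, j) = max(S_T - K, 0):
  V(2,-2) = 0.000000; V(2,-1) = 0.000000; V(2,+0) = 0.530000; V(2,+1) = 4.255993; V(2,+2) = 9.487736
Backward induction: V(k, j) = exp(-r*dt) * [p_u * V(k+1, j+1) + p_m * V(k+1, j) + p_d * V(k+1, j-1)]
  V(1,-1) = exp(-r*dt) * [p_u*0.530000 + p_m*0.000000 + p_d*0.000000] = 0.073873
  V(1,+0) = exp(-r*dt) * [p_u*4.255993 + p_m*0.530000 + p_d*0.000000] = 0.946280
  V(1,+1) = exp(-r*dt) * [p_u*9.487736 + p_m*4.255993 + p_d*0.530000] = 4.260289
  V(0,+0) = exp(-r*dt) * [p_u*4.260289 + p_m*0.946280 + p_d*0.073873] = 1.238500

Answer: Price = V(0,0) = 1.2385


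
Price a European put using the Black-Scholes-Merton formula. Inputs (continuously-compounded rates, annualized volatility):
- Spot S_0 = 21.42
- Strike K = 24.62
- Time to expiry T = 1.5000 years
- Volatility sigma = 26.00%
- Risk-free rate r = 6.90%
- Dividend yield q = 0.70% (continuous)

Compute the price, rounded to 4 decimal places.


d1 = (ln(S/K) + (r - q + 0.5*sigma^2) * T) / (sigma * sqrt(T)) = 0.01402472
d2 = d1 - sigma * sqrt(T) = -0.30440894
exp(-rT) = 0.90167602; exp(-qT) = 0.98955493
P = K * exp(-rT) * N(-d2) - S_0 * exp(-qT) * N(-d1)
N(-d1) = 0.49440513; N(-d2) = 0.61959182
P = 24.6200 * 0.90167602 * 0.61959182 - 21.4200 * 0.98955493 * 0.49440513 = 3.2749

Answer: Price = 3.2749


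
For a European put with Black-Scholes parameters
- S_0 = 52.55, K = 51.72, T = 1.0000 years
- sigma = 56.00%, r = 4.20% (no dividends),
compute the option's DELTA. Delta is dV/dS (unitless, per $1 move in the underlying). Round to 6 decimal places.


d1 = 0.3834295418; d2 = -0.1765704582
phi(d1) = 0.3706683172; exp(-qT) = 1.0000000000; exp(-rT) = 0.9588697806
N(-d1) = 0.3507006514
Delta = -exp(-qT) * N(-d1) = -1.0000000000 * 0.3507006514 = -0.350701

Answer: Delta = -0.350701


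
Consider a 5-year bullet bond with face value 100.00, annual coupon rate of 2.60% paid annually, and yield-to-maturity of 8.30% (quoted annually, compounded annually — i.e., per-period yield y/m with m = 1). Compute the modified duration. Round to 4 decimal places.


Answer: Modified duration = 4.3516

Derivation:
Coupon per period c = face * coupon_rate / m = 2.600000
Periods per year m = 1; per-period yield y/m = 0.083000
Number of cashflows N = 5
Cashflows (t years, CF_t, discount factor 1/(1+y/m)^(m*t), PV):
  t = 1.0000: CF_t = 2.600000, DF = 0.923361, PV = 2.400739
  t = 2.0000: CF_t = 2.600000, DF = 0.852596, PV = 2.216749
  t = 3.0000: CF_t = 2.600000, DF = 0.787254, PV = 2.046859
  t = 4.0000: CF_t = 2.600000, DF = 0.726919, PV = 1.889990
  t = 5.0000: CF_t = 102.600000, DF = 0.671209, PV = 68.866035
Price P = sum_t PV_t = 77.420371
First compute Macaulay numerator sum_t t * PV_t:
  t * PV_t at t = 1.0000: 2.400739
  t * PV_t at t = 2.0000: 4.433497
  t * PV_t at t = 3.0000: 6.140578
  t * PV_t at t = 4.0000: 7.559960
  t * PV_t at t = 5.0000: 344.330174
Macaulay duration D = 364.864948 / 77.420371 = 4.712777
Modified duration = D / (1 + y/m) = 4.712777 / (1 + 0.083000) = 4.351595


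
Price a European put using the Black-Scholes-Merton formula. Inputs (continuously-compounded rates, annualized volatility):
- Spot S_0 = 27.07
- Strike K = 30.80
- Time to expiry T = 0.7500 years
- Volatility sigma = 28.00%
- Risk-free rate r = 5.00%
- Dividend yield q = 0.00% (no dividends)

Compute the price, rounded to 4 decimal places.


d1 = (ln(S/K) + (r - q + 0.5*sigma^2) * T) / (sigma * sqrt(T)) = -0.25646141
d2 = d1 - sigma * sqrt(T) = -0.49894852
exp(-rT) = 0.96319442; exp(-qT) = 1.00000000
P = K * exp(-rT) * N(-d2) - S_0 * exp(-qT) * N(-d1)
N(-d1) = 0.60120271; N(-d2) = 0.69109217
P = 30.8000 * 0.96319442 * 0.69109217 - 27.0700 * 1.00000000 * 0.60120271 = 4.2277

Answer: Price = 4.2277


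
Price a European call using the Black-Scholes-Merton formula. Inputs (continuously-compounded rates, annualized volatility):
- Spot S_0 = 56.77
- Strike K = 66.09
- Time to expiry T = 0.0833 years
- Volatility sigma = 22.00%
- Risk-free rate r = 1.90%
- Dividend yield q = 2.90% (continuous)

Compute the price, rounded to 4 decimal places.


d1 = (ln(S/K) + (r - q + 0.5*sigma^2) * T) / (sigma * sqrt(T)) = -2.37537773
d2 = d1 - sigma * sqrt(T) = -2.43887355
exp(-rT) = 0.99841855; exp(-qT) = 0.99758722
C = S_0 * exp(-qT) * N(d1) - K * exp(-rT) * N(d2)
N(d1) = 0.00876550; N(d2) = 0.00736656
C = 56.7700 * 0.99758722 * 0.00876550 - 66.0900 * 0.99841855 * 0.00736656 = 0.0103

Answer: Price = 0.0103


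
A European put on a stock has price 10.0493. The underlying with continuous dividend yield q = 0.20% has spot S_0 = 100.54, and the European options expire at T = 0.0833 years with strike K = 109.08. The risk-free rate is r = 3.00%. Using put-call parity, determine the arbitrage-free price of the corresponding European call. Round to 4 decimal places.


Answer: Call price = 1.7648

Derivation:
Put-call parity: C - P = S_0 * exp(-qT) - K * exp(-rT).
S_0 * exp(-qT) = 100.5400 * 0.99983341 = 100.52325143
K * exp(-rT) = 109.0800 * 0.99750412 = 108.80774940
C = P + S*exp(-qT) - K*exp(-rT)
C = 10.0493 + 100.52325143 - 108.80774940 = 1.7648


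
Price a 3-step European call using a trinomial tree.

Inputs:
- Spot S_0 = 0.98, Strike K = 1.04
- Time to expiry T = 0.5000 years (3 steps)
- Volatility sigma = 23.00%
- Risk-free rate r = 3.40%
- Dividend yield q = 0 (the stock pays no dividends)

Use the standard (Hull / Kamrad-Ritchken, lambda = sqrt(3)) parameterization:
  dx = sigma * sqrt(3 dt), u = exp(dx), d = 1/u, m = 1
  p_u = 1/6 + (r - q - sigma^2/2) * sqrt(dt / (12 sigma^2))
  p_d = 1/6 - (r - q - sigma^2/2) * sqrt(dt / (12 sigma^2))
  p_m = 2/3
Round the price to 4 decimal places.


dt = T/N = 0.166667; dx = sigma*sqrt(3*dt) = 0.162635
u = exp(dx) = 1.176607; d = 1/u = 0.849902
p_u = 0.170535, p_m = 0.666667, p_d = 0.162798
Discount per step: exp(-r*dt) = 0.994349
Stock lattice S(k, j) with j the centered position index:
  k=0: S(0,+0) = 0.9800
  k=1: S(1,-1) = 0.8329; S(1,+0) = 0.9800; S(1,+1) = 1.1531
  k=2: S(2,-2) = 0.7079; S(2,-1) = 0.8329; S(2,+0) = 0.9800; S(2,+1) = 1.1531; S(2,+2) = 1.3567
  k=3: S(3,-3) = 0.6016; S(3,-2) = 0.7079; S(3,-1) = 0.8329; S(3,+0) = 0.9800; S(3,+1) = 1.1531; S(3,+2) = 1.3567; S(3,+3) = 1.5963
Terminal payoffs V(N, j) = max(S_T - K, 0):
  V(3,-3) = 0.000000; V(3,-2) = 0.000000; V(3,-1) = 0.000000; V(3,+0) = 0.000000; V(3,+1) = 0.113074; V(3,+2) = 0.316715; V(3,+3) = 0.556320
Backward induction: V(k, j) = exp(-r*dt) * [p_u * V(k+1, j+1) + p_m * V(k+1, j) + p_d * V(k+1, j-1)]
  V(2,-2) = exp(-r*dt) * [p_u*0.000000 + p_m*0.000000 + p_d*0.000000] = 0.000000
  V(2,-1) = exp(-r*dt) * [p_u*0.000000 + p_m*0.000000 + p_d*0.000000] = 0.000000
  V(2,+0) = exp(-r*dt) * [p_u*0.113074 + p_m*0.000000 + p_d*0.000000] = 0.019174
  V(2,+1) = exp(-r*dt) * [p_u*0.316715 + p_m*0.113074 + p_d*0.000000] = 0.128663
  V(2,+2) = exp(-r*dt) * [p_u*0.556320 + p_m*0.316715 + p_d*0.113074] = 0.322591
  V(1,-1) = exp(-r*dt) * [p_u*0.019174 + p_m*0.000000 + p_d*0.000000] = 0.003251
  V(1,+0) = exp(-r*dt) * [p_u*0.128663 + p_m*0.019174 + p_d*0.000000] = 0.034528
  V(1,+1) = exp(-r*dt) * [p_u*0.322591 + p_m*0.128663 + p_d*0.019174] = 0.143097
  V(0,+0) = exp(-r*dt) * [p_u*0.143097 + p_m*0.034528 + p_d*0.003251] = 0.047680

Answer: Price = V(0,0) = 0.0477


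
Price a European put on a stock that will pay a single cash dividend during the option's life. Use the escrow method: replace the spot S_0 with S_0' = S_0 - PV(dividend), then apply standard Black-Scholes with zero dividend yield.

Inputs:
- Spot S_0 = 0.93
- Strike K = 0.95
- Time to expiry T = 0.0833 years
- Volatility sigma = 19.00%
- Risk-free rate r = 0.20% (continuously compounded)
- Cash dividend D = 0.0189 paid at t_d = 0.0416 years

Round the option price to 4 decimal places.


Answer: Price = 0.0453

Derivation:
PV(D) = D * exp(-r * t_d) = 0.0189 * 0.99991680 = 0.01889843
S_0' = S_0 - PV(D) = 0.9300 - 0.01889843 = 0.91110157
d1 = (ln(S_0'/K) + (r + sigma^2/2)*T) / (sigma*sqrt(T)) = -0.73193665
d2 = d1 - sigma*sqrt(T) = -0.78677395
exp(-rT) = 0.99983341
N(-d1) = 0.76789638; N(-d2) = 0.78429290
P = K * exp(-rT) * N(-d2) - S_0' * N(-d1) = 0.9500 * 0.99983341 * 0.78429290 - 0.91110157 * 0.76789638 = 0.0453


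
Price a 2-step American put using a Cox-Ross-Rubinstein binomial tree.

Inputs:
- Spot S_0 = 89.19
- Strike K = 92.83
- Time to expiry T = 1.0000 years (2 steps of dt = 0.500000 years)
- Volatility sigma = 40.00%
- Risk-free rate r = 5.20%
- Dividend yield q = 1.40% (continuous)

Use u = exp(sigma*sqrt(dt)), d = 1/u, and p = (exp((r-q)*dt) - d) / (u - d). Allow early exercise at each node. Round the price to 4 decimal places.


Answer: Price = V(0,0) = 14.2550

Derivation:
dt = T/N = 0.500000
u = exp(sigma*sqrt(dt)) = 1.326896; d = 1/u = 0.753638
p = (exp((r-q)*dt) - d) / (u - d) = 0.463218
Discount per step: exp(-r*dt) = 0.974335
Stock lattice S(k, i) with i counting down-moves:
  k=0: S(0,0) = 89.1900
  k=1: S(1,0) = 118.3459; S(1,1) = 67.2170
  k=2: S(2,0) = 157.0327; S(2,1) = 89.1900; S(2,2) = 50.6573
Terminal payoffs V(N, i) = max(K - S_T, 0):
  V(2,0) = 0.000000; V(2,1) = 3.640000; V(2,2) = 42.172692
Backward induction: V(k, i) = exp(-r*dt) * [p * V(k+1, i) + (1-p) * V(k+1, i+1)]; then take max(V_cont, immediate exercise) for American.
  V(1,0) = exp(-r*dt) * [p*0.000000 + (1-p)*3.640000] = 1.903741; exercise = 0.000000; V(1,0) = max -> 1.903741
  V(1,1) = exp(-r*dt) * [p*3.640000 + (1-p)*42.172692] = 23.699401; exercise = 25.612999; V(1,1) = max -> 25.612999
  V(0,0) = exp(-r*dt) * [p*1.903741 + (1-p)*25.612999] = 14.254961; exercise = 3.640000; V(0,0) = max -> 14.254961


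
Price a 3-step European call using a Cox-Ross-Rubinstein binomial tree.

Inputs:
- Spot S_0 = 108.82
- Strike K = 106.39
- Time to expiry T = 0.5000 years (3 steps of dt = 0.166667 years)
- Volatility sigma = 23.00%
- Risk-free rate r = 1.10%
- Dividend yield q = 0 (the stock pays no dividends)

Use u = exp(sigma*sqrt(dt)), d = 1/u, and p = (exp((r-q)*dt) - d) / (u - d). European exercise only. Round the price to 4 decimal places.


dt = T/N = 0.166667
u = exp(sigma*sqrt(dt)) = 1.098447; d = 1/u = 0.910376
p = (exp((r-q)*dt) - d) / (u - d) = 0.486300
Discount per step: exp(-r*dt) = 0.998168
Stock lattice S(k, i) with i counting down-moves:
  k=0: S(0,0) = 108.8200
  k=1: S(1,0) = 119.5330; S(1,1) = 99.0672
  k=2: S(2,0) = 131.3006; S(2,1) = 108.8200; S(2,2) = 90.1884
  k=3: S(3,0) = 144.2267; S(3,1) = 119.5330; S(3,2) = 99.0672; S(3,3) = 82.1054
Terminal payoffs V(N, i) = max(S_T - K, 0):
  V(3,0) = 37.836714; V(3,1) = 13.142972; V(3,2) = 0.000000; V(3,3) = 0.000000
Backward induction: V(k, i) = exp(-r*dt) * [p * V(k+1, i) + (1-p) * V(k+1, i+1)].
  V(2,0) = exp(-r*dt) * [p*37.836714 + (1-p)*13.142972] = 25.105470
  V(2,1) = exp(-r*dt) * [p*13.142972 + (1-p)*0.000000] = 6.379721
  V(2,2) = exp(-r*dt) * [p*0.000000 + (1-p)*0.000000] = 0.000000
  V(1,0) = exp(-r*dt) * [p*25.105470 + (1-p)*6.379721] = 15.457688
  V(1,1) = exp(-r*dt) * [p*6.379721 + (1-p)*0.000000] = 3.096776
  V(0,0) = exp(-r*dt) * [p*15.457688 + (1-p)*3.096776] = 9.091205

Answer: Price = V(0,0) = 9.0912


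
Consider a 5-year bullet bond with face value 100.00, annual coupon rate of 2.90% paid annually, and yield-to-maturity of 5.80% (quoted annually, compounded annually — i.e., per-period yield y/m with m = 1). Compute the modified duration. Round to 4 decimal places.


Coupon per period c = face * coupon_rate / m = 2.900000
Periods per year m = 1; per-period yield y/m = 0.058000
Number of cashflows N = 5
Cashflows (t years, CF_t, discount factor 1/(1+y/m)^(m*t), PV):
  t = 1.0000: CF_t = 2.900000, DF = 0.945180, PV = 2.741021
  t = 2.0000: CF_t = 2.900000, DF = 0.893364, PV = 2.590757
  t = 3.0000: CF_t = 2.900000, DF = 0.844390, PV = 2.448731
  t = 4.0000: CF_t = 2.900000, DF = 0.798100, PV = 2.314490
  t = 5.0000: CF_t = 102.900000, DF = 0.754348, PV = 77.622395
Price P = sum_t PV_t = 87.717393
First compute Macaulay numerator sum_t t * PV_t:
  t * PV_t at t = 1.0000: 2.741021
  t * PV_t at t = 2.0000: 5.181514
  t * PV_t at t = 3.0000: 7.346192
  t * PV_t at t = 4.0000: 9.257960
  t * PV_t at t = 5.0000: 388.111973
Macaulay duration D = 412.638660 / 87.717393 = 4.704183
Modified duration = D / (1 + y/m) = 4.704183 / (1 + 0.058000) = 4.446298

Answer: Modified duration = 4.4463


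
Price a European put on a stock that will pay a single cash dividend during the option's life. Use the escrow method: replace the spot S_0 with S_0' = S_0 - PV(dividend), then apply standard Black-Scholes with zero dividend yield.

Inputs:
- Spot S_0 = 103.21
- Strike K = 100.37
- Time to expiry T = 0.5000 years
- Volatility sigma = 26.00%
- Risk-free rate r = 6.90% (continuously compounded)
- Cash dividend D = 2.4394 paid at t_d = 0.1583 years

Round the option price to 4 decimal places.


PV(D) = D * exp(-r * t_d) = 2.4394 * 0.98913674 = 2.41290015
S_0' = S_0 - PV(D) = 103.2100 - 2.41290015 = 100.79709985
d1 = (ln(S_0'/K) + (r + sigma^2/2)*T) / (sigma*sqrt(T)) = 0.30267557
d2 = d1 - sigma*sqrt(T) = 0.11882780
exp(-rT) = 0.96608834
N(-d1) = 0.38106856; N(-d2) = 0.45270589
P = K * exp(-rT) * N(-d2) - S_0' * N(-d1) = 100.3700 * 0.96608834 * 0.45270589 - 100.79709985 * 0.38106856 = 5.4866

Answer: Price = 5.4866


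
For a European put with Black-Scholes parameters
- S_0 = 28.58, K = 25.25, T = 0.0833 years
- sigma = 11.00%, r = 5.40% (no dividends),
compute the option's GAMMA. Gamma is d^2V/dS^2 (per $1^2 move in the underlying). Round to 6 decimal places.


Answer: Gamma = 0.000116

Derivation:
d1 = 4.0595796169; d2 = 4.0278317035
phi(d1) = 0.0001052648; exp(-qT) = 1.0000000000; exp(-rT) = 0.9955119017
Gamma = exp(-qT) * phi(d1) / (S * sigma * sqrt(T)) = 1.0000000000 * 0.0001052648 / (28.5800 * 0.1100 * 0.2886173938) = 0.000116


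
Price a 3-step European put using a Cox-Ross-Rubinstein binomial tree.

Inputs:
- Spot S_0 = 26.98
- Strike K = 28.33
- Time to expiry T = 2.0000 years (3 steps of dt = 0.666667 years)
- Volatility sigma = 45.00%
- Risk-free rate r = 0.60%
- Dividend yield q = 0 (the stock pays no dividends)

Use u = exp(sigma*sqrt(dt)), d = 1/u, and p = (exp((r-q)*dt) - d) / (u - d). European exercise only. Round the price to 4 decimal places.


dt = T/N = 0.666667
u = exp(sigma*sqrt(dt)) = 1.444009; d = 1/u = 0.692516
p = (exp((r-q)*dt) - d) / (u - d) = 0.414497
Discount per step: exp(-r*dt) = 0.996008
Stock lattice S(k, i) with i counting down-moves:
  k=0: S(0,0) = 26.9800
  k=1: S(1,0) = 38.9594; S(1,1) = 18.6841
  k=2: S(2,0) = 56.2577; S(2,1) = 26.9800; S(2,2) = 12.9390
  k=3: S(3,0) = 81.2366; S(3,1) = 38.9594; S(3,2) = 18.6841; S(3,3) = 8.9605
Terminal payoffs V(N, i) = max(K - S_T, 0):
  V(3,0) = 0.000000; V(3,1) = 0.000000; V(3,2) = 9.645909; V(3,3) = 19.369505
Backward induction: V(k, i) = exp(-r*dt) * [p * V(k+1, i) + (1-p) * V(k+1, i+1)].
  V(2,0) = exp(-r*dt) * [p*0.000000 + (1-p)*0.000000] = 0.000000
  V(2,1) = exp(-r*dt) * [p*0.000000 + (1-p)*9.645909] = 5.625162
  V(2,2) = exp(-r*dt) * [p*9.645909 + (1-p)*19.369505] = 15.277869
  V(1,0) = exp(-r*dt) * [p*0.000000 + (1-p)*5.625162] = 3.280400
  V(1,1) = exp(-r*dt) * [p*5.625162 + (1-p)*15.277869] = 11.231832
  V(0,0) = exp(-r*dt) * [p*3.280400 + (1-p)*11.231832] = 7.904306

Answer: Price = V(0,0) = 7.9043


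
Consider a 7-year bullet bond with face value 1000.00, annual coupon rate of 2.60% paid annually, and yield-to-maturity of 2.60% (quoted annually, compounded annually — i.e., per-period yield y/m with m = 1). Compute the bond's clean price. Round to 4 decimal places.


Coupon per period c = face * coupon_rate / m = 26.000000
Periods per year m = 1; per-period yield y/m = 0.026000
Number of cashflows N = 7
Cashflows (t years, CF_t, discount factor 1/(1+y/m)^(m*t), PV):
  t = 1.0000: CF_t = 26.000000, DF = 0.974659, PV = 25.341131
  t = 2.0000: CF_t = 26.000000, DF = 0.949960, PV = 24.698958
  t = 3.0000: CF_t = 26.000000, DF = 0.925887, PV = 24.073058
  t = 4.0000: CF_t = 26.000000, DF = 0.902424, PV = 23.463020
  t = 5.0000: CF_t = 26.000000, DF = 0.879555, PV = 22.868440
  t = 6.0000: CF_t = 26.000000, DF = 0.857266, PV = 22.288928
  t = 7.0000: CF_t = 1026.000000, DF = 0.835542, PV = 857.266465
Price P = sum_t PV_t = 1000.000000

Answer: Price = 1000.0000


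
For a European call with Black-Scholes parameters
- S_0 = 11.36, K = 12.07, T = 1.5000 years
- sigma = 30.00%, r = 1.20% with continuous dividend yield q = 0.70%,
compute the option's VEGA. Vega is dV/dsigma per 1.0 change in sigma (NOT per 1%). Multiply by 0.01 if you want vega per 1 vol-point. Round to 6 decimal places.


d1 = 0.0391248238; d2 = -0.3282986376
phi(d1) = 0.3986370564; exp(-qT) = 0.9895549326; exp(-rT) = 0.9821610324
Vega = S * exp(-qT) * phi(d1) * sqrt(T) = 11.3600 * 0.9895549326 * 0.3986370564 * 1.2247448714 = 5.488347

Answer: Vega = 5.488347


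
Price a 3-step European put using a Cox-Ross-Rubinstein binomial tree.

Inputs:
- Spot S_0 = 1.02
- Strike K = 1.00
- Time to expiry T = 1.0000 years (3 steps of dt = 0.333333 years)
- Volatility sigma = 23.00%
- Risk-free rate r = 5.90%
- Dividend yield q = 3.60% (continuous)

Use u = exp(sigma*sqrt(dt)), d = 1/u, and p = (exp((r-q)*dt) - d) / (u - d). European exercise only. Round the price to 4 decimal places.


Answer: Price = V(0,0) = 0.0762

Derivation:
dt = T/N = 0.333333
u = exp(sigma*sqrt(dt)) = 1.142011; d = 1/u = 0.875648
p = (exp((r-q)*dt) - d) / (u - d) = 0.495745
Discount per step: exp(-r*dt) = 0.980525
Stock lattice S(k, i) with i counting down-moves:
  k=0: S(0,0) = 1.0200
  k=1: S(1,0) = 1.1649; S(1,1) = 0.8932
  k=2: S(2,0) = 1.3303; S(2,1) = 1.0200; S(2,2) = 0.7821
  k=3: S(3,0) = 1.5192; S(3,1) = 1.1649; S(3,2) = 0.8932; S(3,3) = 0.6848
Terminal payoffs V(N, i) = max(K - S_T, 0):
  V(3,0) = 0.000000; V(3,1) = 0.000000; V(3,2) = 0.106839; V(3,3) = 0.315159
Backward induction: V(k, i) = exp(-r*dt) * [p * V(k+1, i) + (1-p) * V(k+1, i+1)].
  V(2,0) = exp(-r*dt) * [p*0.000000 + (1-p)*0.000000] = 0.000000
  V(2,1) = exp(-r*dt) * [p*0.000000 + (1-p)*0.106839] = 0.052825
  V(2,2) = exp(-r*dt) * [p*0.106839 + (1-p)*0.315159] = 0.207759
  V(1,0) = exp(-r*dt) * [p*0.000000 + (1-p)*0.052825] = 0.026118
  V(1,1) = exp(-r*dt) * [p*0.052825 + (1-p)*0.207759] = 0.128401
  V(0,0) = exp(-r*dt) * [p*0.026118 + (1-p)*0.128401] = 0.076182


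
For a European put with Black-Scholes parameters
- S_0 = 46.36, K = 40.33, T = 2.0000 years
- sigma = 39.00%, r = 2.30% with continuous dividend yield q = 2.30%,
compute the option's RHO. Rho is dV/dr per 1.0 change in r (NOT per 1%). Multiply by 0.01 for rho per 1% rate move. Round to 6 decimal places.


Answer: Rho = -39.227688

Derivation:
d1 = 0.5284107616; d2 = -0.0231325277
phi(d1) = 0.3469594031; exp(-qT) = 0.9550419622; exp(-rT) = 0.9550419622
N(-d2) = 0.5092277204
Rho = -K*T*exp(-rT)*N(-d2) = -40.3300 * 2.0000 * 0.9550419622 * 0.5092277204 = -39.227688


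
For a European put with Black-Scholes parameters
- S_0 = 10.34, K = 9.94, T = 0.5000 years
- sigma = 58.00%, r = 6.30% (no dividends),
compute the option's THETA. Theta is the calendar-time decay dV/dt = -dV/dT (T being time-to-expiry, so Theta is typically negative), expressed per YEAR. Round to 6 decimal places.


Answer: Theta = -1.263933

Derivation:
d1 = 0.3780652433; d2 = -0.0320566898
phi(d1) = 0.3714261597; exp(-qT) = 1.0000000000; exp(-rT) = 0.9689909565
Theta = -S*exp(-qT)*phi(d1)*sigma/(2*sqrt(T)) + r*K*exp(-rT)*N(-d2) - q*S*exp(-qT)*N(-d1)
N(-d1) = 0.3526910636; N(-d2) = 0.5127865789; sqrt(T) = 0.7071067812
Term 1 = -10.3400 * 1.0000000000 * 0.3714261597 * 0.5800 / (2 * 0.7071067812) = -1.5750923511
Term 2 = 0.0630 * 9.9400 * 0.9689909565 * 0.5127865789 = 0.3111596739
Term 3 = 0 (no dividend yield, q = 0)
Theta = -1.5750923511 + (0.3111596739) + (0.0000000000) = -1.263933


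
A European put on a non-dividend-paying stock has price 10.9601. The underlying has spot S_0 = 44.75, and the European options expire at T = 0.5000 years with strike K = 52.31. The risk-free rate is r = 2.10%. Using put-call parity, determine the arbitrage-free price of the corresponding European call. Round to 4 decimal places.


Put-call parity: C - P = S_0 * exp(-qT) - K * exp(-rT).
S_0 * exp(-qT) = 44.7500 * 1.00000000 = 44.75000000
K * exp(-rT) = 52.3100 * 0.98955493 = 51.76361852
C = P + S*exp(-qT) - K*exp(-rT)
C = 10.9601 + 44.75000000 - 51.76361852 = 3.9465

Answer: Call price = 3.9465


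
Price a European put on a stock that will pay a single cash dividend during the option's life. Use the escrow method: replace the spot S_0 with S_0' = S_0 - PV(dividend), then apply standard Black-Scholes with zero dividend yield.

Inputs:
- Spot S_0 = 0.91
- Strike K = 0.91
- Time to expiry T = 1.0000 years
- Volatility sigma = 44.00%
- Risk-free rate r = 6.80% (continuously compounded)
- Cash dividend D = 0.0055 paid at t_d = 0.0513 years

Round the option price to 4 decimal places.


Answer: Price = 0.1271

Derivation:
PV(D) = D * exp(-r * t_d) = 0.0055 * 0.99651768 = 0.00548085
S_0' = S_0 - PV(D) = 0.9100 - 0.00548085 = 0.90451915
d1 = (ln(S_0'/K) + (r + sigma^2/2)*T) / (sigma*sqrt(T)) = 0.36081564
d2 = d1 - sigma*sqrt(T) = -0.07918436
exp(-rT) = 0.93426047
N(-d1) = 0.35911864; N(-d2) = 0.53155701
P = K * exp(-rT) * N(-d2) - S_0' * N(-d1) = 0.9100 * 0.93426047 * 0.53155701 - 0.90451915 * 0.35911864 = 0.1271


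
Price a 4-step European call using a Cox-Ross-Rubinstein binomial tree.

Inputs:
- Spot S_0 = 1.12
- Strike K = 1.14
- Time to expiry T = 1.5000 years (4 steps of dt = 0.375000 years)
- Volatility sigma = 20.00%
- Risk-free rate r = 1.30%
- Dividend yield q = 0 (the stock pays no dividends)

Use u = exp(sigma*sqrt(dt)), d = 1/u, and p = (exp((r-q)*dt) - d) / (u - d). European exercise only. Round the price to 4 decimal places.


Answer: Price = V(0,0) = 0.1069

Derivation:
dt = T/N = 0.375000
u = exp(sigma*sqrt(dt)) = 1.130290; d = 1/u = 0.884728
p = (exp((r-q)*dt) - d) / (u - d) = 0.489320
Discount per step: exp(-r*dt) = 0.995137
Stock lattice S(k, i) with i counting down-moves:
  k=0: S(0,0) = 1.1200
  k=1: S(1,0) = 1.2659; S(1,1) = 0.9909
  k=2: S(2,0) = 1.4309; S(2,1) = 1.1200; S(2,2) = 0.8767
  k=3: S(3,0) = 1.6173; S(3,1) = 1.2659; S(3,2) = 0.9909; S(3,3) = 0.7756
  k=4: S(4,0) = 1.8280; S(4,1) = 1.4309; S(4,2) = 1.1200; S(4,3) = 0.8767; S(4,4) = 0.6862
Terminal payoffs V(N, i) = max(S_T - K, 0):
  V(4,0) = 0.688008; V(4,1) = 0.290863; V(4,2) = 0.000000; V(4,3) = 0.000000; V(4,4) = 0.000000
Backward induction: V(k, i) = exp(-r*dt) * [p * V(k+1, i) + (1-p) * V(k+1, i+1)].
  V(3,0) = exp(-r*dt) * [p*0.688008 + (1-p)*0.290863] = 0.482834
  V(3,1) = exp(-r*dt) * [p*0.290863 + (1-p)*0.000000] = 0.141633
  V(3,2) = exp(-r*dt) * [p*0.000000 + (1-p)*0.000000] = 0.000000
  V(3,3) = exp(-r*dt) * [p*0.000000 + (1-p)*0.000000] = 0.000000
  V(2,0) = exp(-r*dt) * [p*0.482834 + (1-p)*0.141633] = 0.307089
  V(2,1) = exp(-r*dt) * [p*0.141633 + (1-p)*0.000000] = 0.068967
  V(2,2) = exp(-r*dt) * [p*0.000000 + (1-p)*0.000000] = 0.000000
  V(1,0) = exp(-r*dt) * [p*0.307089 + (1-p)*0.068967] = 0.184583
  V(1,1) = exp(-r*dt) * [p*0.068967 + (1-p)*0.000000] = 0.033583
  V(0,0) = exp(-r*dt) * [p*0.184583 + (1-p)*0.033583] = 0.106948


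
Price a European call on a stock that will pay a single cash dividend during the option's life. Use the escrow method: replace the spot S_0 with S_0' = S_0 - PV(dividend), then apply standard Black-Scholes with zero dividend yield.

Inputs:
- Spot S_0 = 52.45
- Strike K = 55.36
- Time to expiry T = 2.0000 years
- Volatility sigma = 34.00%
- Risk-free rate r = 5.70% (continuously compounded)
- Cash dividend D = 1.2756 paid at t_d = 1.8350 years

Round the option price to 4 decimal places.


Answer: Price = 10.5477

Derivation:
PV(D) = D * exp(-r * t_d) = 1.2756 * 0.90068923 = 1.14891918
S_0' = S_0 - PV(D) = 52.4500 - 1.14891918 = 51.30108082
d1 = (ln(S_0'/K) + (r + sigma^2/2)*T) / (sigma*sqrt(T)) = 0.31914331
d2 = d1 - sigma*sqrt(T) = -0.16168930
exp(-rT) = 0.89225796
N(d1) = 0.62519108; N(d2) = 0.43577526
C = S_0' * N(d1) - K * exp(-rT) * N(d2) = 51.30108082 * 0.62519108 - 55.3600 * 0.89225796 * 0.43577526 = 10.5477


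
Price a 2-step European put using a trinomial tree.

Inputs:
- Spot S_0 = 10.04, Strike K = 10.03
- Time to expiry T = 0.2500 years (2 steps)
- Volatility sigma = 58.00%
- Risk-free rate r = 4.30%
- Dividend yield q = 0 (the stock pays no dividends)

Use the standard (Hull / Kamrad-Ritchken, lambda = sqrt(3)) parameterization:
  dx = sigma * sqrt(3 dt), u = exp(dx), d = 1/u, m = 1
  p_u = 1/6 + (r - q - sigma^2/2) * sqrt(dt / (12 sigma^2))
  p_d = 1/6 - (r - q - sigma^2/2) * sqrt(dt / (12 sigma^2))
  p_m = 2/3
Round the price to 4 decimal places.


dt = T/N = 0.125000; dx = sigma*sqrt(3*dt) = 0.355176
u = exp(dx) = 1.426432; d = 1/u = 0.701050
p_u = 0.144635, p_m = 0.666667, p_d = 0.188698
Discount per step: exp(-r*dt) = 0.994639
Stock lattice S(k, j) with j the centered position index:
  k=0: S(0,+0) = 10.0400
  k=1: S(1,-1) = 7.0385; S(1,+0) = 10.0400; S(1,+1) = 14.3214
  k=2: S(2,-2) = 4.9344; S(2,-1) = 7.0385; S(2,+0) = 10.0400; S(2,+1) = 14.3214; S(2,+2) = 20.4285
Terminal payoffs V(N, j) = max(K - S_T, 0):
  V(2,-2) = 5.095630; V(2,-1) = 2.991458; V(2,+0) = 0.000000; V(2,+1) = 0.000000; V(2,+2) = 0.000000
Backward induction: V(k, j) = exp(-r*dt) * [p_u * V(k+1, j+1) + p_m * V(k+1, j) + p_d * V(k+1, j-1)]
  V(1,-1) = exp(-r*dt) * [p_u*0.000000 + p_m*2.991458 + p_d*5.095630] = 2.939995
  V(1,+0) = exp(-r*dt) * [p_u*0.000000 + p_m*0.000000 + p_d*2.991458] = 0.561456
  V(1,+1) = exp(-r*dt) * [p_u*0.000000 + p_m*0.000000 + p_d*0.000000] = 0.000000
  V(0,+0) = exp(-r*dt) * [p_u*0.000000 + p_m*0.561456 + p_d*2.939995] = 0.924095

Answer: Price = V(0,0) = 0.9241


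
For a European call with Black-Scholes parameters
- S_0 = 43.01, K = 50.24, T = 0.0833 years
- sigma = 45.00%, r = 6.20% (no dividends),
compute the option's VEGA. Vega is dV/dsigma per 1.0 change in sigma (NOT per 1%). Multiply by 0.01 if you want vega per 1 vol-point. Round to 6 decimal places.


d1 = -1.0916424567; d2 = -1.2215202839
phi(d1) = 0.2198565128; exp(-qT) = 1.0000000000; exp(-rT) = 0.9948487136
Vega = S * exp(-qT) * phi(d1) * sqrt(T) = 43.0100 * 1.0000000000 * 0.2198565128 * 0.2886173938 = 2.729174

Answer: Vega = 2.729174


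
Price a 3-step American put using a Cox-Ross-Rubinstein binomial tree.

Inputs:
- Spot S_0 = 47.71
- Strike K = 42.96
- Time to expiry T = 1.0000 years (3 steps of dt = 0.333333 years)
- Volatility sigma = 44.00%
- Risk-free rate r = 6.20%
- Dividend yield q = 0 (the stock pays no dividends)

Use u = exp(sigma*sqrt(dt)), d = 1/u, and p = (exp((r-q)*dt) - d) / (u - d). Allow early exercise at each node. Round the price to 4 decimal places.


Answer: Price = V(0,0) = 5.1930

Derivation:
dt = T/N = 0.333333
u = exp(sigma*sqrt(dt)) = 1.289216; d = 1/u = 0.775665
p = (exp((r-q)*dt) - d) / (u - d) = 0.477492
Discount per step: exp(-r*dt) = 0.979545
Stock lattice S(k, i) with i counting down-moves:
  k=0: S(0,0) = 47.7100
  k=1: S(1,0) = 61.5085; S(1,1) = 37.0070
  k=2: S(2,0) = 79.2977; S(2,1) = 47.7100; S(2,2) = 28.7050
  k=3: S(3,0) = 102.2319; S(3,1) = 61.5085; S(3,2) = 37.0070; S(3,3) = 22.2655
Terminal payoffs V(N, i) = max(K - S_T, 0):
  V(3,0) = 0.000000; V(3,1) = 0.000000; V(3,2) = 5.953007; V(3,3) = 20.694494
Backward induction: V(k, i) = exp(-r*dt) * [p * V(k+1, i) + (1-p) * V(k+1, i+1)]; then take max(V_cont, immediate exercise) for American.
  V(2,0) = exp(-r*dt) * [p*0.000000 + (1-p)*0.000000] = 0.000000; exercise = 0.000000; V(2,0) = max -> 0.000000
  V(2,1) = exp(-r*dt) * [p*0.000000 + (1-p)*5.953007] = 3.046868; exercise = 0.000000; V(2,1) = max -> 3.046868
  V(2,2) = exp(-r*dt) * [p*5.953007 + (1-p)*20.694494] = 13.376230; exercise = 14.254958; V(2,2) = max -> 14.254958
  V(1,0) = exp(-r*dt) * [p*0.000000 + (1-p)*3.046868] = 1.559448; exercise = 0.000000; V(1,0) = max -> 1.559448
  V(1,1) = exp(-r*dt) * [p*3.046868 + (1-p)*14.254958] = 8.721071; exercise = 5.953007; V(1,1) = max -> 8.721071
  V(0,0) = exp(-r*dt) * [p*1.559448 + (1-p)*8.721071] = 5.193013; exercise = 0.000000; V(0,0) = max -> 5.193013
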